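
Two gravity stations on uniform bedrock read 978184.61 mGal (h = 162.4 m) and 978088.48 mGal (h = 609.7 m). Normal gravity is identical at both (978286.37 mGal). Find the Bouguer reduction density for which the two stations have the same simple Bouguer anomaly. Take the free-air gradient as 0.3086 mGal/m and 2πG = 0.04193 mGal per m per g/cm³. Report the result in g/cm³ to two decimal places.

Δg_obs = 978088.48 − 978184.61 = -96.13 mGal over Δh = 609.7 − 162.4 = 447.3 m
Equal Bouguer anomalies ⇒ Δg_obs + (0.3086 − 0.04193ρ)·Δh = 0
0.3086 − 0.04193ρ = −Δg_obs/Δh = 0.21491
ρ = (0.3086 − 0.21491) / 0.04193 = 2.23 g/cm³

2.23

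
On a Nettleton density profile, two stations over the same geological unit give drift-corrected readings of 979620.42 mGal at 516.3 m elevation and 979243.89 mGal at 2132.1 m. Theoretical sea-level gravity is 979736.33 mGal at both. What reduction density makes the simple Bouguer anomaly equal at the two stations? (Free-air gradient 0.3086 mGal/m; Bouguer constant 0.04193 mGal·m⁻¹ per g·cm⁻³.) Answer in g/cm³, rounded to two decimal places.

Δg_obs = 979243.89 − 979620.42 = -376.53 mGal over Δh = 2132.1 − 516.3 = 1615.8 m
Equal Bouguer anomalies ⇒ Δg_obs + (0.3086 − 0.04193ρ)·Δh = 0
0.3086 − 0.04193ρ = −Δg_obs/Δh = 0.23303
ρ = (0.3086 − 0.23303) / 0.04193 = 1.80 g/cm³

1.80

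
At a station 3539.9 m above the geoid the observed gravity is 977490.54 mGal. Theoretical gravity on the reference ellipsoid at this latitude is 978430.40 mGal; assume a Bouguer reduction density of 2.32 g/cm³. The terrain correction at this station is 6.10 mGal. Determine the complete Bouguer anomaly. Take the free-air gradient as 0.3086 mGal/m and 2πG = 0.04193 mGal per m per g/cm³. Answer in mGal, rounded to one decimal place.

-185.7

Free-air correction = 0.3086 × 3539.9 = 1092.41 mGal
Free-air anomaly = 977490.54 − 978430.40 + (1092.41) = 152.55 mGal
Bouguer slab correction = 0.04193 × 2.32 × 3539.9 = 344.35 mGal
Simple Bouguer anomaly = 152.55 − (344.35) = -191.80 mGal
Complete Bouguer anomaly = -191.80 + 6.10 = -185.70 mGal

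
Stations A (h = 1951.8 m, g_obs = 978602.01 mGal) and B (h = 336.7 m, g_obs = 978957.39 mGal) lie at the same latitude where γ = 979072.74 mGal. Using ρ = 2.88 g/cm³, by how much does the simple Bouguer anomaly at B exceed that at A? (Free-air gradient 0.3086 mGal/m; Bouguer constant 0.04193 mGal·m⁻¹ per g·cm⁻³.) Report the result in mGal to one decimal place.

Δg_SB(A) = 978602.01 − 979072.74 + 0.3086×1951.8 − 0.04193×2.88×1951.8 = -104.10 mGal
Δg_SB(B) = 978957.39 − 979072.74 + 0.3086×336.7 − 0.04193×2.88×336.7 = -52.10 mGal
Difference = -52.10 − (-104.10) = 52.00 mGal

52.0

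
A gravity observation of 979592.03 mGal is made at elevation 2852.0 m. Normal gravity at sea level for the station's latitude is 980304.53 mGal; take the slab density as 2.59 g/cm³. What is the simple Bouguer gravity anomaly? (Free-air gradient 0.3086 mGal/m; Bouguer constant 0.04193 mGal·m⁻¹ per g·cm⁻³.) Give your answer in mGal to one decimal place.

Free-air correction = 0.3086 × 2852.0 = 880.13 mGal
Free-air anomaly = 979592.03 − 980304.53 + (880.13) = 167.63 mGal
Bouguer slab correction = 0.04193 × 2.59 × 2852.0 = 309.72 mGal
Simple Bouguer anomaly = 167.63 − (309.72) = -142.09 mGal

-142.1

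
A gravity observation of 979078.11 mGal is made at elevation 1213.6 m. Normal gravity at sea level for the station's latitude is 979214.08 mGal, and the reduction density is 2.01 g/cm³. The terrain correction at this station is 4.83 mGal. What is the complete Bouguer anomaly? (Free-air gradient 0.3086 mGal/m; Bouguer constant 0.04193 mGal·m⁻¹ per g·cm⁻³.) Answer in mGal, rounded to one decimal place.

Free-air correction = 0.3086 × 1213.6 = 374.52 mGal
Free-air anomaly = 979078.11 − 979214.08 + (374.52) = 238.55 mGal
Bouguer slab correction = 0.04193 × 2.01 × 1213.6 = 102.28 mGal
Simple Bouguer anomaly = 238.55 − (102.28) = 136.27 mGal
Complete Bouguer anomaly = 136.27 + 4.83 = 141.10 mGal

141.1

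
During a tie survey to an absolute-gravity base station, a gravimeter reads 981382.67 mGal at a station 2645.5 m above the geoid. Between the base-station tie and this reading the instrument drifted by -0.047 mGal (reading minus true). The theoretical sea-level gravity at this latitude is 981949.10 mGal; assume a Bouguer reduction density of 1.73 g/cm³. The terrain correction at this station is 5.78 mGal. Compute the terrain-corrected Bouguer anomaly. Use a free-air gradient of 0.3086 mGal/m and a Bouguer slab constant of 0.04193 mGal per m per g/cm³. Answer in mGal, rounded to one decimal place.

Drift-corrected reading = 981382.67 − (-0.047) = 981382.717 mGal
Free-air correction = 0.3086 × 2645.5 = 816.40 mGal
Free-air anomaly = 981382.717 − 981949.10 + (816.40) = 250.017 mGal
Bouguer slab correction = 0.04193 × 1.73 × 2645.5 = 191.90 mGal
Simple Bouguer anomaly = 250.017 − (191.90) = 58.117 mGal
Complete Bouguer anomaly = 58.117 + 5.78 = 63.897 mGal

63.9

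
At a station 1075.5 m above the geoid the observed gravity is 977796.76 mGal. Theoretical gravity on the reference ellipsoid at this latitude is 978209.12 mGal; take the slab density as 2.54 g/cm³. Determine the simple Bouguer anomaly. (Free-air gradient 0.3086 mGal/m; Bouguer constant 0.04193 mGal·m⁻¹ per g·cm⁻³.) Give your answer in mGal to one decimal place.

-195.0

Free-air correction = 0.3086 × 1075.5 = 331.90 mGal
Free-air anomaly = 977796.76 − 978209.12 + (331.90) = -80.46 mGal
Bouguer slab correction = 0.04193 × 2.54 × 1075.5 = 114.54 mGal
Simple Bouguer anomaly = -80.46 − (114.54) = -195.00 mGal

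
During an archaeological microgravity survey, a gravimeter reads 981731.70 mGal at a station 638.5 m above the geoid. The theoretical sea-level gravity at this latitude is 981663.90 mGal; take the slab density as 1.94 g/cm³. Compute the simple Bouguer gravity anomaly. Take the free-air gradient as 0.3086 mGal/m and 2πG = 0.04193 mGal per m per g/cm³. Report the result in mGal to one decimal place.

Free-air correction = 0.3086 × 638.5 = 197.04 mGal
Free-air anomaly = 981731.70 − 981663.90 + (197.04) = 264.84 mGal
Bouguer slab correction = 0.04193 × 1.94 × 638.5 = 51.94 mGal
Simple Bouguer anomaly = 264.84 − (51.94) = 212.90 mGal

212.9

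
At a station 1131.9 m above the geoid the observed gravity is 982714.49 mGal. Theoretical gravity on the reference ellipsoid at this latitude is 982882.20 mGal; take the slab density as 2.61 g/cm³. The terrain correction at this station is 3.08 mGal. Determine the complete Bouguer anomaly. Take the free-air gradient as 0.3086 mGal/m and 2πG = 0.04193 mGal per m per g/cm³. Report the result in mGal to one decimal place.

Free-air correction = 0.3086 × 1131.9 = 349.30 mGal
Free-air anomaly = 982714.49 − 982882.20 + (349.30) = 181.59 mGal
Bouguer slab correction = 0.04193 × 2.61 × 1131.9 = 123.87 mGal
Simple Bouguer anomaly = 181.59 − (123.87) = 57.72 mGal
Complete Bouguer anomaly = 57.72 + 3.08 = 60.80 mGal

60.8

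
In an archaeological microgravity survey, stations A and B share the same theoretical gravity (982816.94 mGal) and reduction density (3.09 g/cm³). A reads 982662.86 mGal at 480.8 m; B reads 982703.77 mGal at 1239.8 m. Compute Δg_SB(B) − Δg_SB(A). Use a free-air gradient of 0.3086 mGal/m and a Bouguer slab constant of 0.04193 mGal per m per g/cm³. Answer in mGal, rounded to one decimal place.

Δg_SB(A) = 982662.86 − 982816.94 + 0.3086×480.8 − 0.04193×3.09×480.8 = -68.00 mGal
Δg_SB(B) = 982703.77 − 982816.94 + 0.3086×1239.8 − 0.04193×3.09×1239.8 = 108.80 mGal
Difference = 108.80 − (-68.00) = 176.80 mGal

176.8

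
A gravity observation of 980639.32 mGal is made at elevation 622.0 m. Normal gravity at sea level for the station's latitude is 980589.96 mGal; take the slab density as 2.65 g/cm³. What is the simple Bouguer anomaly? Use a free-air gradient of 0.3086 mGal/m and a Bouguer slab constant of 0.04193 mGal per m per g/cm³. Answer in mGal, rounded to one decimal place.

172.2

Free-air correction = 0.3086 × 622.0 = 191.95 mGal
Free-air anomaly = 980639.32 − 980589.96 + (191.95) = 241.31 mGal
Bouguer slab correction = 0.04193 × 2.65 × 622.0 = 69.11 mGal
Simple Bouguer anomaly = 241.31 − (69.11) = 172.20 mGal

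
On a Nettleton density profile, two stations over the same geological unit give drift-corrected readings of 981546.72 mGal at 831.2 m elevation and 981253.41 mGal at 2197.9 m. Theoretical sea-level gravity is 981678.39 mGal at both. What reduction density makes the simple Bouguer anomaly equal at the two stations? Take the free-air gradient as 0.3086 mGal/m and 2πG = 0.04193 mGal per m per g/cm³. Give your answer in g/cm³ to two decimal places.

Δg_obs = 981253.41 − 981546.72 = -293.31 mGal over Δh = 2197.9 − 831.2 = 1366.7 m
Equal Bouguer anomalies ⇒ Δg_obs + (0.3086 − 0.04193ρ)·Δh = 0
0.3086 − 0.04193ρ = −Δg_obs/Δh = 0.21461
ρ = (0.3086 − 0.21461) / 0.04193 = 2.24 g/cm³

2.24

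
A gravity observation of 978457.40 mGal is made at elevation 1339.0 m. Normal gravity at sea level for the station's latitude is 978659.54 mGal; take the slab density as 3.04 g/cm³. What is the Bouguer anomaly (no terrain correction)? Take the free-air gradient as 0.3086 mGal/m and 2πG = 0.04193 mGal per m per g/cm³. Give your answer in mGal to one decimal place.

Free-air correction = 0.3086 × 1339.0 = 413.22 mGal
Free-air anomaly = 978457.40 − 978659.54 + (413.22) = 211.08 mGal
Bouguer slab correction = 0.04193 × 3.04 × 1339.0 = 170.68 mGal
Simple Bouguer anomaly = 211.08 − (170.68) = 40.40 mGal

40.4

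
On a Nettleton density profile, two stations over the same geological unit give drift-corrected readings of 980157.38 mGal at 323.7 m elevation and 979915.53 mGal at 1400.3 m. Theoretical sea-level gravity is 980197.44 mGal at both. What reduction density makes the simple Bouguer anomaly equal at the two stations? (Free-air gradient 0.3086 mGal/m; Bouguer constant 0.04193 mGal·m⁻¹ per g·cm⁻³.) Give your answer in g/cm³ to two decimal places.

Δg_obs = 979915.53 − 980157.38 = -241.85 mGal over Δh = 1400.3 − 323.7 = 1076.6 m
Equal Bouguer anomalies ⇒ Δg_obs + (0.3086 − 0.04193ρ)·Δh = 0
0.3086 − 0.04193ρ = −Δg_obs/Δh = 0.22464
ρ = (0.3086 − 0.22464) / 0.04193 = 2.00 g/cm³

2.00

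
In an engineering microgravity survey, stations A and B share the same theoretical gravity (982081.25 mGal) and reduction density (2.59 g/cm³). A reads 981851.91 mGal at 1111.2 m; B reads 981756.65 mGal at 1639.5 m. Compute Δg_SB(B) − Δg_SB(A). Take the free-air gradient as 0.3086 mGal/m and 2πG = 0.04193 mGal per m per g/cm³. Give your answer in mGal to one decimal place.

10.4

Δg_SB(A) = 981851.91 − 982081.25 + 0.3086×1111.2 − 0.04193×2.59×1111.2 = -7.10 mGal
Δg_SB(B) = 981756.65 − 982081.25 + 0.3086×1639.5 − 0.04193×2.59×1639.5 = 3.30 mGal
Difference = 3.30 − (-7.10) = 10.40 mGal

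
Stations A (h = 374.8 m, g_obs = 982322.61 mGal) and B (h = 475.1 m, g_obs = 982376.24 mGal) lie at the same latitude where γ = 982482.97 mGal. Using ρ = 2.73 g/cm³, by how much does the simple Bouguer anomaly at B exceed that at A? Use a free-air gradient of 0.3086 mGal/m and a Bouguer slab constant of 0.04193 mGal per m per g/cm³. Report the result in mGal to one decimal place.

Δg_SB(A) = 982322.61 − 982482.97 + 0.3086×374.8 − 0.04193×2.73×374.8 = -87.60 mGal
Δg_SB(B) = 982376.24 − 982482.97 + 0.3086×475.1 − 0.04193×2.73×475.1 = -14.50 mGal
Difference = -14.50 − (-87.60) = 73.10 mGal

73.1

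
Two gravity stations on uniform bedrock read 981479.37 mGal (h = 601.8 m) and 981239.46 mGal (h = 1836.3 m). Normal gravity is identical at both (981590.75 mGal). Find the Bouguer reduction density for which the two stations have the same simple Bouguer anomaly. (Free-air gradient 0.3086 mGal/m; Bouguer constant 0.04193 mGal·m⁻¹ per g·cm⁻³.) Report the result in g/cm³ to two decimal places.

Δg_obs = 981239.46 − 981479.37 = -239.91 mGal over Δh = 1836.3 − 601.8 = 1234.5 m
Equal Bouguer anomalies ⇒ Δg_obs + (0.3086 − 0.04193ρ)·Δh = 0
0.3086 − 0.04193ρ = −Δg_obs/Δh = 0.19434
ρ = (0.3086 − 0.19434) / 0.04193 = 2.73 g/cm³

2.73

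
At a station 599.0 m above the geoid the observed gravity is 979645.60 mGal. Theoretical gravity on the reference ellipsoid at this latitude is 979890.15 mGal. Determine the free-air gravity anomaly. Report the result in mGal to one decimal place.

Free-air correction = 0.3086 × 599.0 = 184.85 mGal
Free-air anomaly = 979645.60 − 979890.15 + (184.85) = -59.70 mGal

-59.7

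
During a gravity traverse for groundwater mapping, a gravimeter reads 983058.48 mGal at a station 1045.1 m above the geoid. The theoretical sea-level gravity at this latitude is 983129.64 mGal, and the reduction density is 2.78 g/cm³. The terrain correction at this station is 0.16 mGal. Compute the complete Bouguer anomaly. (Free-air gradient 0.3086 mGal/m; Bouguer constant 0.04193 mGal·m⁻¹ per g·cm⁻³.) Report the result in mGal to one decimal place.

129.7

Free-air correction = 0.3086 × 1045.1 = 322.52 mGal
Free-air anomaly = 983058.48 − 983129.64 + (322.52) = 251.36 mGal
Bouguer slab correction = 0.04193 × 2.78 × 1045.1 = 121.82 mGal
Simple Bouguer anomaly = 251.36 − (121.82) = 129.54 mGal
Complete Bouguer anomaly = 129.54 + 0.16 = 129.70 mGal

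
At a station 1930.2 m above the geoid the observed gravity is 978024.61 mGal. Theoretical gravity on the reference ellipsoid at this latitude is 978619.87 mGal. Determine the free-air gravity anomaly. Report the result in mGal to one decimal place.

Free-air correction = 0.3086 × 1930.2 = 595.66 mGal
Free-air anomaly = 978024.61 − 978619.87 + (595.66) = 0.40 mGal

0.4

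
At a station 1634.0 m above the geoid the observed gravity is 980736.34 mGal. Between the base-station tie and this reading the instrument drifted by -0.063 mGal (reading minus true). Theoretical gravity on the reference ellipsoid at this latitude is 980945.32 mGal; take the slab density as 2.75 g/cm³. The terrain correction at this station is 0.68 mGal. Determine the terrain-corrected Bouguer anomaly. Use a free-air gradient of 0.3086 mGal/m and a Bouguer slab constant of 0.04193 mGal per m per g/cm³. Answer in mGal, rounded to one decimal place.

107.6

Drift-corrected reading = 980736.34 − (-0.063) = 980736.403 mGal
Free-air correction = 0.3086 × 1634.0 = 504.25 mGal
Free-air anomaly = 980736.403 − 980945.32 + (504.25) = 295.333 mGal
Bouguer slab correction = 0.04193 × 2.75 × 1634.0 = 188.41 mGal
Simple Bouguer anomaly = 295.333 − (188.41) = 106.923 mGal
Complete Bouguer anomaly = 106.923 + 0.68 = 107.603 mGal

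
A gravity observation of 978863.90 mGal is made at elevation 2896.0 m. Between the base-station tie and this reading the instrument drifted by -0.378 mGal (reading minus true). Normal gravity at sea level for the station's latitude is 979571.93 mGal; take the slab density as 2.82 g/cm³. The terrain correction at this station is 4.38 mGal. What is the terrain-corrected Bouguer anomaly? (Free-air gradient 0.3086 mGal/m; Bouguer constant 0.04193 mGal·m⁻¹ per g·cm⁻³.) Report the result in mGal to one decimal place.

Drift-corrected reading = 978863.90 − (-0.378) = 978864.278 mGal
Free-air correction = 0.3086 × 2896.0 = 893.71 mGal
Free-air anomaly = 978864.278 − 979571.93 + (893.71) = 186.058 mGal
Bouguer slab correction = 0.04193 × 2.82 × 2896.0 = 342.43 mGal
Simple Bouguer anomaly = 186.058 − (342.43) = -156.372 mGal
Complete Bouguer anomaly = -156.372 + 4.38 = -151.992 mGal

-152.0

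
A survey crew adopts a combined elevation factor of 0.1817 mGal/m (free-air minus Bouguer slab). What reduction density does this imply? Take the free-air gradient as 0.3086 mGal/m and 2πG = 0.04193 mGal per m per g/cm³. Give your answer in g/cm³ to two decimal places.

3.03

0.1817 = 0.3086 − 0.04193 × ρ
ρ = (0.3086 − 0.1817) / 0.04193 = 3.03 g/cm³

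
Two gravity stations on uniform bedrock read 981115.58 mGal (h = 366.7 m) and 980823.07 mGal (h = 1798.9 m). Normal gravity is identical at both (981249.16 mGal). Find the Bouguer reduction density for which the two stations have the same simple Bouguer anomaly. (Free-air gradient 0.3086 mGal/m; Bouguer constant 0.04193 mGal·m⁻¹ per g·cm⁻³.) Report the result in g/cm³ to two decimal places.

2.49

Δg_obs = 980823.07 − 981115.58 = -292.51 mGal over Δh = 1798.9 − 366.7 = 1432.2 m
Equal Bouguer anomalies ⇒ Δg_obs + (0.3086 − 0.04193ρ)·Δh = 0
0.3086 − 0.04193ρ = −Δg_obs/Δh = 0.20424
ρ = (0.3086 − 0.20424) / 0.04193 = 2.49 g/cm³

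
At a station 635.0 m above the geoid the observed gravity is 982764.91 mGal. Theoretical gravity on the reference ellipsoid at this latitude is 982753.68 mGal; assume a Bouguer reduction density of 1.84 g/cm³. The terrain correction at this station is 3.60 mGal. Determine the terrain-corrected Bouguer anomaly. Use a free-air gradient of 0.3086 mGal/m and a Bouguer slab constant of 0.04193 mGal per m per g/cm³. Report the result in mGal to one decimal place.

Free-air correction = 0.3086 × 635.0 = 195.96 mGal
Free-air anomaly = 982764.91 − 982753.68 + (195.96) = 207.19 mGal
Bouguer slab correction = 0.04193 × 1.84 × 635.0 = 48.99 mGal
Simple Bouguer anomaly = 207.19 − (48.99) = 158.20 mGal
Complete Bouguer anomaly = 158.20 + 3.60 = 161.80 mGal

161.8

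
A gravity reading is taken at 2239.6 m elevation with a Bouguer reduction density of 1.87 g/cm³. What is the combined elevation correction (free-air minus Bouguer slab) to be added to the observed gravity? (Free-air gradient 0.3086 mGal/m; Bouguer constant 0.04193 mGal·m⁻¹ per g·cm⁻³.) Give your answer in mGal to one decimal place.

515.5

Combined gradient = 0.3086 − 0.04193 × 1.87 = 0.2301909 mGal/m
Combined elevation correction = 0.2301909 × 2239.6 = 515.5 mGal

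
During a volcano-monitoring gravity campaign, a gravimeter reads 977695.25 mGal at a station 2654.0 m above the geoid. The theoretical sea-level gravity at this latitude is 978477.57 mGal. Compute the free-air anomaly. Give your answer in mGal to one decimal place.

36.7

Free-air correction = 0.3086 × 2654.0 = 819.02 mGal
Free-air anomaly = 977695.25 − 978477.57 + (819.02) = 36.70 mGal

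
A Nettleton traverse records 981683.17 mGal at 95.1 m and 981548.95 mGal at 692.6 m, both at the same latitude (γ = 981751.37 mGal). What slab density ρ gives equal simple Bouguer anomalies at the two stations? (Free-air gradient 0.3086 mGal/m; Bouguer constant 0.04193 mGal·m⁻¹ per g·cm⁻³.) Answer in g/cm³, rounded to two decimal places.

2.00

Δg_obs = 981548.95 − 981683.17 = -134.22 mGal over Δh = 692.6 − 95.1 = 597.5 m
Equal Bouguer anomalies ⇒ Δg_obs + (0.3086 − 0.04193ρ)·Δh = 0
0.3086 − 0.04193ρ = −Δg_obs/Δh = 0.22464
ρ = (0.3086 − 0.22464) / 0.04193 = 2.00 g/cm³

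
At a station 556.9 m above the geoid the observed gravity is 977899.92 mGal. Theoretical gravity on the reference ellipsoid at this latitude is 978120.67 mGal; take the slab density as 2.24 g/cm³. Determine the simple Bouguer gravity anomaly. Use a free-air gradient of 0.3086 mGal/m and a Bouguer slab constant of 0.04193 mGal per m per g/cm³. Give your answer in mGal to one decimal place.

Free-air correction = 0.3086 × 556.9 = 171.86 mGal
Free-air anomaly = 977899.92 − 978120.67 + (171.86) = -48.89 mGal
Bouguer slab correction = 0.04193 × 2.24 × 556.9 = 52.31 mGal
Simple Bouguer anomaly = -48.89 − (52.31) = -101.20 mGal

-101.2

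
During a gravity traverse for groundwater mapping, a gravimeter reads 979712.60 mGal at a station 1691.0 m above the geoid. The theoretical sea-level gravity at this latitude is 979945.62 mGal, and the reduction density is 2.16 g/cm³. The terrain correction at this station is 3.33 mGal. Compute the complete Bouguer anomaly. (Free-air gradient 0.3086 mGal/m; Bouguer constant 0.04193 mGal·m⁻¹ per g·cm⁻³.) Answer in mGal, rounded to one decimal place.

139.0

Free-air correction = 0.3086 × 1691.0 = 521.84 mGal
Free-air anomaly = 979712.60 − 979945.62 + (521.84) = 288.82 mGal
Bouguer slab correction = 0.04193 × 2.16 × 1691.0 = 153.15 mGal
Simple Bouguer anomaly = 288.82 − (153.15) = 135.67 mGal
Complete Bouguer anomaly = 135.67 + 3.33 = 139.00 mGal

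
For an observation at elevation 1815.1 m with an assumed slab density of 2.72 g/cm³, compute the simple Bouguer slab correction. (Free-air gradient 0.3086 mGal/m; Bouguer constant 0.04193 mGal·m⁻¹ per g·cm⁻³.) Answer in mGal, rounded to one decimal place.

Bouguer slab correction = 0.04193 × 2.72 × 1815.1 = 207.0 mGal

207.0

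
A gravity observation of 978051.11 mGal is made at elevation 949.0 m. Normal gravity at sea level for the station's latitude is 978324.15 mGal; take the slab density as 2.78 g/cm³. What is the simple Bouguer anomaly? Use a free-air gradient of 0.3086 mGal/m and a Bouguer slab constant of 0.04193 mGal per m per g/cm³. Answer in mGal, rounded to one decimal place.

Free-air correction = 0.3086 × 949.0 = 292.86 mGal
Free-air anomaly = 978051.11 − 978324.15 + (292.86) = 19.82 mGal
Bouguer slab correction = 0.04193 × 2.78 × 949.0 = 110.62 mGal
Simple Bouguer anomaly = 19.82 − (110.62) = -90.80 mGal

-90.8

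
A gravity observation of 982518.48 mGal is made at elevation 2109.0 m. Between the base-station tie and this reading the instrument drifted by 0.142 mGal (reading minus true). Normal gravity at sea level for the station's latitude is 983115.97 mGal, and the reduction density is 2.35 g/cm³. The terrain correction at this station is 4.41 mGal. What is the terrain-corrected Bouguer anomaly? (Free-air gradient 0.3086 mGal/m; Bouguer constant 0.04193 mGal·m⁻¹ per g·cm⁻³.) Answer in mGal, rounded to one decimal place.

Drift-corrected reading = 982518.48 − (0.142) = 982518.338 mGal
Free-air correction = 0.3086 × 2109.0 = 650.84 mGal
Free-air anomaly = 982518.338 − 983115.97 + (650.84) = 53.208 mGal
Bouguer slab correction = 0.04193 × 2.35 × 2109.0 = 207.81 mGal
Simple Bouguer anomaly = 53.208 − (207.81) = -154.602 mGal
Complete Bouguer anomaly = -154.602 + 4.41 = -150.192 mGal

-150.2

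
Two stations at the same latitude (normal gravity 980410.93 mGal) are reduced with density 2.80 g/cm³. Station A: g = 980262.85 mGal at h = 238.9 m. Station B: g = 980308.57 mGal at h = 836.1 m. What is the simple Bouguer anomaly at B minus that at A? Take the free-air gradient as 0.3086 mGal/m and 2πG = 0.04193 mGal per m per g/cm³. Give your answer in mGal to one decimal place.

Δg_SB(A) = 980262.85 − 980410.93 + 0.3086×238.9 − 0.04193×2.80×238.9 = -102.40 mGal
Δg_SB(B) = 980308.57 − 980410.93 + 0.3086×836.1 − 0.04193×2.80×836.1 = 57.50 mGal
Difference = 57.50 − (-102.40) = 159.90 mGal

159.9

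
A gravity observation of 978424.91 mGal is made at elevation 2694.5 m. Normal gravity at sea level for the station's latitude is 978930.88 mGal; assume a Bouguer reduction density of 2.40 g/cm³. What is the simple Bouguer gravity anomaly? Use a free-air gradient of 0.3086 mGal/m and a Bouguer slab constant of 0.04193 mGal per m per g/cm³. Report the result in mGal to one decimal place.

Free-air correction = 0.3086 × 2694.5 = 831.52 mGal
Free-air anomaly = 978424.91 − 978930.88 + (831.52) = 325.55 mGal
Bouguer slab correction = 0.04193 × 2.40 × 2694.5 = 271.15 mGal
Simple Bouguer anomaly = 325.55 − (271.15) = 54.40 mGal

54.4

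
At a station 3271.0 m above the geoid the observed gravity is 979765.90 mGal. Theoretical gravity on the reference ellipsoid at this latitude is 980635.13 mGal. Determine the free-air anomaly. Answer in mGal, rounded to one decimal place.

Free-air correction = 0.3086 × 3271.0 = 1009.43 mGal
Free-air anomaly = 979765.90 − 980635.13 + (1009.43) = 140.20 mGal

140.2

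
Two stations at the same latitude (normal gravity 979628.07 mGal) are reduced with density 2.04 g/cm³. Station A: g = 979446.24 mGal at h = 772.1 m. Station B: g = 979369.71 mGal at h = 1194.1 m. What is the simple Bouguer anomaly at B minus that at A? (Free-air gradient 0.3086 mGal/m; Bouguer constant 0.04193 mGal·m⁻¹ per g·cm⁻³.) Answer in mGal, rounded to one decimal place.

Δg_SB(A) = 979446.24 − 979628.07 + 0.3086×772.1 − 0.04193×2.04×772.1 = -9.60 mGal
Δg_SB(B) = 979369.71 − 979628.07 + 0.3086×1194.1 − 0.04193×2.04×1194.1 = 8.00 mGal
Difference = 8.00 − (-9.60) = 17.60 mGal

17.6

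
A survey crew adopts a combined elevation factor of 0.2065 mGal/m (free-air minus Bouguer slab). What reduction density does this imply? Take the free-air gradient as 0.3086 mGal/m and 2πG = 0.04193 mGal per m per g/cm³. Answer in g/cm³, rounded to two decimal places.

0.2065 = 0.3086 − 0.04193 × ρ
ρ = (0.3086 − 0.2065) / 0.04193 = 2.44 g/cm³

2.44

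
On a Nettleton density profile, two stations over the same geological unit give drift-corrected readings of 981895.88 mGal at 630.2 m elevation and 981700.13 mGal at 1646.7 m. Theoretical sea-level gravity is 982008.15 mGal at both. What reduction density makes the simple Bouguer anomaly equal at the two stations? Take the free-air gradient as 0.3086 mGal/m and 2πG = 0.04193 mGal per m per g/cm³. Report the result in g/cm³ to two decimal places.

Δg_obs = 981700.13 − 981895.88 = -195.75 mGal over Δh = 1646.7 − 630.2 = 1016.5 m
Equal Bouguer anomalies ⇒ Δg_obs + (0.3086 − 0.04193ρ)·Δh = 0
0.3086 − 0.04193ρ = −Δg_obs/Δh = 0.19257
ρ = (0.3086 − 0.19257) / 0.04193 = 2.77 g/cm³

2.77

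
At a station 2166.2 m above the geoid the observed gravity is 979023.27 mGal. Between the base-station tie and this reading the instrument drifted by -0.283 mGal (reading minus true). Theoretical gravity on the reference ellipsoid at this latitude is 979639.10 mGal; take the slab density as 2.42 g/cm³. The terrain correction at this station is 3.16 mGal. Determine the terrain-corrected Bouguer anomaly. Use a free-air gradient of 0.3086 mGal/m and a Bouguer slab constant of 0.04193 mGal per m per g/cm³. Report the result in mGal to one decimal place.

Drift-corrected reading = 979023.27 − (-0.283) = 979023.553 mGal
Free-air correction = 0.3086 × 2166.2 = 668.49 mGal
Free-air anomaly = 979023.553 − 979639.10 + (668.49) = 52.943 mGal
Bouguer slab correction = 0.04193 × 2.42 × 2166.2 = 219.81 mGal
Simple Bouguer anomaly = 52.943 − (219.81) = -166.867 mGal
Complete Bouguer anomaly = -166.867 + 3.16 = -163.707 mGal

-163.7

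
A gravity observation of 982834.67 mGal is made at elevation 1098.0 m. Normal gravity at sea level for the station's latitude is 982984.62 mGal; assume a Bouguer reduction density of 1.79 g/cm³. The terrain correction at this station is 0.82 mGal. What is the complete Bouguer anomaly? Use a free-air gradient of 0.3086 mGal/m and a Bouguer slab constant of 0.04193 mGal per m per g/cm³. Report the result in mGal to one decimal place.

Free-air correction = 0.3086 × 1098.0 = 338.84 mGal
Free-air anomaly = 982834.67 − 982984.62 + (338.84) = 188.89 mGal
Bouguer slab correction = 0.04193 × 1.79 × 1098.0 = 82.41 mGal
Simple Bouguer anomaly = 188.89 − (82.41) = 106.48 mGal
Complete Bouguer anomaly = 106.48 + 0.82 = 107.30 mGal

107.3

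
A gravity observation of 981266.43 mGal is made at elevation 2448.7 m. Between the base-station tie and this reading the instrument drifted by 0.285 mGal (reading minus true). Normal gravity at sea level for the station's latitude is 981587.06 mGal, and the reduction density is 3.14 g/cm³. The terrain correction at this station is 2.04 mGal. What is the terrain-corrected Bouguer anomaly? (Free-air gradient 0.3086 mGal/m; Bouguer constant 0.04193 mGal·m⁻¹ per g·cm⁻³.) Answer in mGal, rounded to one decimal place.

114.4

Drift-corrected reading = 981266.43 − (0.285) = 981266.145 mGal
Free-air correction = 0.3086 × 2448.7 = 755.67 mGal
Free-air anomaly = 981266.145 − 981587.06 + (755.67) = 434.755 mGal
Bouguer slab correction = 0.04193 × 3.14 × 2448.7 = 322.40 mGal
Simple Bouguer anomaly = 434.755 − (322.40) = 112.355 mGal
Complete Bouguer anomaly = 112.355 + 2.04 = 114.395 mGal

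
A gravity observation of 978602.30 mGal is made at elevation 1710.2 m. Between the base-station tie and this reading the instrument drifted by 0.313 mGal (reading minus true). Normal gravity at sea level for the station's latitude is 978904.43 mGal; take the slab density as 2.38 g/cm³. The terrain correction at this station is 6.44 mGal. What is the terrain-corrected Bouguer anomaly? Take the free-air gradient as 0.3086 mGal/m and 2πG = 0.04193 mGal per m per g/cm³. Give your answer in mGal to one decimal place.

61.1

Drift-corrected reading = 978602.30 − (0.313) = 978601.987 mGal
Free-air correction = 0.3086 × 1710.2 = 527.77 mGal
Free-air anomaly = 978601.987 − 978904.43 + (527.77) = 225.327 mGal
Bouguer slab correction = 0.04193 × 2.38 × 1710.2 = 170.67 mGal
Simple Bouguer anomaly = 225.327 − (170.67) = 54.657 mGal
Complete Bouguer anomaly = 54.657 + 6.44 = 61.097 mGal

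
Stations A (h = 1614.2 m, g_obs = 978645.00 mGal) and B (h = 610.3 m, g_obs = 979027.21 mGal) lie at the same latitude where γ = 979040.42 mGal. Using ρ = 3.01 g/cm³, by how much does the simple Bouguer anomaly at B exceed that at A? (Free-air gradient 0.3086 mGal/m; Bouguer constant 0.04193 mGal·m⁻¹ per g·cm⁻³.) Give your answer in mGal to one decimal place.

Δg_SB(A) = 978645.00 − 979040.42 + 0.3086×1614.2 − 0.04193×3.01×1614.2 = -101.00 mGal
Δg_SB(B) = 979027.21 − 979040.42 + 0.3086×610.3 − 0.04193×3.01×610.3 = 98.10 mGal
Difference = 98.10 − (-101.00) = 199.10 mGal

199.1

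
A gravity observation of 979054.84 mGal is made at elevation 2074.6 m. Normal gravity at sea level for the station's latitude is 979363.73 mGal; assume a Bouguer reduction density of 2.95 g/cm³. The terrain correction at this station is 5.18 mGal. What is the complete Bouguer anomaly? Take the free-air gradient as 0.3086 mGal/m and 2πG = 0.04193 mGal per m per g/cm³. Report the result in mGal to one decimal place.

79.9

Free-air correction = 0.3086 × 2074.6 = 640.22 mGal
Free-air anomaly = 979054.84 − 979363.73 + (640.22) = 331.33 mGal
Bouguer slab correction = 0.04193 × 2.95 × 2074.6 = 256.61 mGal
Simple Bouguer anomaly = 331.33 − (256.61) = 74.72 mGal
Complete Bouguer anomaly = 74.72 + 5.18 = 79.90 mGal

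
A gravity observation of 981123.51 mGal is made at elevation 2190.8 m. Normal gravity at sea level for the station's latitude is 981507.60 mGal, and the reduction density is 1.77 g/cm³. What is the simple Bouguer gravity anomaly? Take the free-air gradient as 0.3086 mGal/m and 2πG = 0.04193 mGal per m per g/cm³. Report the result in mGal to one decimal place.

129.4

Free-air correction = 0.3086 × 2190.8 = 676.08 mGal
Free-air anomaly = 981123.51 − 981507.60 + (676.08) = 291.99 mGal
Bouguer slab correction = 0.04193 × 1.77 × 2190.8 = 162.59 mGal
Simple Bouguer anomaly = 291.99 − (162.59) = 129.40 mGal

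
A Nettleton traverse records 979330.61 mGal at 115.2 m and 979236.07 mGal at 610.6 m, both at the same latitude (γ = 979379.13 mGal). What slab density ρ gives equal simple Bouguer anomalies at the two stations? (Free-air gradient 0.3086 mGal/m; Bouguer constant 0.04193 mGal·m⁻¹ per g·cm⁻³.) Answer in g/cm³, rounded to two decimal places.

2.81

Δg_obs = 979236.07 − 979330.61 = -94.54 mGal over Δh = 610.6 − 115.2 = 495.4 m
Equal Bouguer anomalies ⇒ Δg_obs + (0.3086 − 0.04193ρ)·Δh = 0
0.3086 − 0.04193ρ = −Δg_obs/Δh = 0.19084
ρ = (0.3086 − 0.19084) / 0.04193 = 2.81 g/cm³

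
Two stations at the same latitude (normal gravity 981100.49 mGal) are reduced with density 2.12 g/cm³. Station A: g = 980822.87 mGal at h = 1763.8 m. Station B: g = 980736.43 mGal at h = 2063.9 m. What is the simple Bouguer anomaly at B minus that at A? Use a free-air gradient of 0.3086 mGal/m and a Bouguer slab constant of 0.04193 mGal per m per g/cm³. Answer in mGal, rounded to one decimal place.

Δg_SB(A) = 980822.87 − 981100.49 + 0.3086×1763.8 − 0.04193×2.12×1763.8 = 109.90 mGal
Δg_SB(B) = 980736.43 − 981100.49 + 0.3086×2063.9 − 0.04193×2.12×2063.9 = 89.40 mGal
Difference = 89.40 − (109.90) = -20.50 mGal

-20.5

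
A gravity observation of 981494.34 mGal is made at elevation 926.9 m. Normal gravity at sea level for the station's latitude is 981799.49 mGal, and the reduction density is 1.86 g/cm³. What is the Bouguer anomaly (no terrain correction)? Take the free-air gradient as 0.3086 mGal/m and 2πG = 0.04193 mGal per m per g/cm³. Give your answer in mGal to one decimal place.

Free-air correction = 0.3086 × 926.9 = 286.04 mGal
Free-air anomaly = 981494.34 − 981799.49 + (286.04) = -19.11 mGal
Bouguer slab correction = 0.04193 × 1.86 × 926.9 = 72.29 mGal
Simple Bouguer anomaly = -19.11 − (72.29) = -91.40 mGal

-91.4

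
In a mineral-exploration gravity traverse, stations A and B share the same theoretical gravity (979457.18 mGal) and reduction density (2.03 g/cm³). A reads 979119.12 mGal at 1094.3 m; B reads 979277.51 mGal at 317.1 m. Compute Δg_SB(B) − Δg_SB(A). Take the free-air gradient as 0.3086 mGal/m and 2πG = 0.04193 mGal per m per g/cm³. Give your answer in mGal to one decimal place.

Δg_SB(A) = 979119.12 − 979457.18 + 0.3086×1094.3 − 0.04193×2.03×1094.3 = -93.50 mGal
Δg_SB(B) = 979277.51 − 979457.18 + 0.3086×317.1 − 0.04193×2.03×317.1 = -108.80 mGal
Difference = -108.80 − (-93.50) = -15.30 mGal

-15.3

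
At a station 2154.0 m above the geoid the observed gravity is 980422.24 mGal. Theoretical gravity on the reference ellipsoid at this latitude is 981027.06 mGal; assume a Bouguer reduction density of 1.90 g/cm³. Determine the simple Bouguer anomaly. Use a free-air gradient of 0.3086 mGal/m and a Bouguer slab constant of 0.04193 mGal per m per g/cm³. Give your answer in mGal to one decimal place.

-111.7

Free-air correction = 0.3086 × 2154.0 = 664.72 mGal
Free-air anomaly = 980422.24 − 981027.06 + (664.72) = 59.90 mGal
Bouguer slab correction = 0.04193 × 1.90 × 2154.0 = 171.60 mGal
Simple Bouguer anomaly = 59.90 − (171.60) = -111.70 mGal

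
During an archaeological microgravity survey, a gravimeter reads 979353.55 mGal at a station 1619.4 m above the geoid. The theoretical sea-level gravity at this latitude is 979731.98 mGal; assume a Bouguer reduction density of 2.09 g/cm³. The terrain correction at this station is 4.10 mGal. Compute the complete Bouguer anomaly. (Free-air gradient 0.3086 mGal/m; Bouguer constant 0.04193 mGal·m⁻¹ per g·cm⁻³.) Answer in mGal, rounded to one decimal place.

Free-air correction = 0.3086 × 1619.4 = 499.75 mGal
Free-air anomaly = 979353.55 − 979731.98 + (499.75) = 121.32 mGal
Bouguer slab correction = 0.04193 × 2.09 × 1619.4 = 141.91 mGal
Simple Bouguer anomaly = 121.32 − (141.91) = -20.59 mGal
Complete Bouguer anomaly = -20.59 + 4.10 = -16.49 mGal

-16.5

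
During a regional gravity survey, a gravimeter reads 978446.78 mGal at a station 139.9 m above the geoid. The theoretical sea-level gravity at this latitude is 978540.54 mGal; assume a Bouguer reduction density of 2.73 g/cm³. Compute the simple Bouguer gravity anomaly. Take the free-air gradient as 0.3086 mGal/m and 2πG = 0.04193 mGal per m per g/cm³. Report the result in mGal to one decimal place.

-66.6

Free-air correction = 0.3086 × 139.9 = 43.17 mGal
Free-air anomaly = 978446.78 − 978540.54 + (43.17) = -50.59 mGal
Bouguer slab correction = 0.04193 × 2.73 × 139.9 = 16.01 mGal
Simple Bouguer anomaly = -50.59 − (16.01) = -66.60 mGal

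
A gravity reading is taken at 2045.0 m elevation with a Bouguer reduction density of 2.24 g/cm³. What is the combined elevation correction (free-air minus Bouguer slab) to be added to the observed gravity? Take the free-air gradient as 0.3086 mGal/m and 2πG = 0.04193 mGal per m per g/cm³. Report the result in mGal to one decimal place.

Combined gradient = 0.3086 − 0.04193 × 2.24 = 0.2146768 mGal/m
Combined elevation correction = 0.2146768 × 2045.0 = 439.0 mGal

439.0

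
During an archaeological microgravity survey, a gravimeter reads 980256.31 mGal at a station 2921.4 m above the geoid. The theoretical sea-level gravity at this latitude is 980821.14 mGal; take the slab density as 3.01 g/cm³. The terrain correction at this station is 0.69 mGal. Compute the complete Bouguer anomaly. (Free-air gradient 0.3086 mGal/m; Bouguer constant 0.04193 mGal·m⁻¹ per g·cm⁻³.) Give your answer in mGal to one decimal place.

-31.3

Free-air correction = 0.3086 × 2921.4 = 901.54 mGal
Free-air anomaly = 980256.31 − 980821.14 + (901.54) = 336.71 mGal
Bouguer slab correction = 0.04193 × 3.01 × 2921.4 = 368.71 mGal
Simple Bouguer anomaly = 336.71 − (368.71) = -32.00 mGal
Complete Bouguer anomaly = -32.00 + 0.69 = -31.31 mGal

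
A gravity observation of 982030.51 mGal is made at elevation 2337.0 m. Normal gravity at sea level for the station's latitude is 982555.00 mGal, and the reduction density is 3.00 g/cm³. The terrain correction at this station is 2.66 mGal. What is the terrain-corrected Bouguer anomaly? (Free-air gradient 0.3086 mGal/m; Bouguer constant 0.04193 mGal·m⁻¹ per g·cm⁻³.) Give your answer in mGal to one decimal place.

-94.6

Free-air correction = 0.3086 × 2337.0 = 721.20 mGal
Free-air anomaly = 982030.51 − 982555.00 + (721.20) = 196.71 mGal
Bouguer slab correction = 0.04193 × 3.00 × 2337.0 = 293.97 mGal
Simple Bouguer anomaly = 196.71 − (293.97) = -97.26 mGal
Complete Bouguer anomaly = -97.26 + 2.66 = -94.60 mGal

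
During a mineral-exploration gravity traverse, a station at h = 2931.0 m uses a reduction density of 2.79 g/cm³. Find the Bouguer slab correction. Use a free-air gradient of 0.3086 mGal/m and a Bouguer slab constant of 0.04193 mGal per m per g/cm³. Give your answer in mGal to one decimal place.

342.9

Bouguer slab correction = 0.04193 × 2.79 × 2931.0 = 342.9 mGal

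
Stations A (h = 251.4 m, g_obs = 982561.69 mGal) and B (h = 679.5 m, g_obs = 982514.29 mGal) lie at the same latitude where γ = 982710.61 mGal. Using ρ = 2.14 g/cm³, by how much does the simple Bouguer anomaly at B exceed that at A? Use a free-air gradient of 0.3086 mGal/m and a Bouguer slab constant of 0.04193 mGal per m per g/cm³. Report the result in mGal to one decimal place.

Δg_SB(A) = 982561.69 − 982710.61 + 0.3086×251.4 − 0.04193×2.14×251.4 = -93.90 mGal
Δg_SB(B) = 982514.29 − 982710.61 + 0.3086×679.5 − 0.04193×2.14×679.5 = -47.60 mGal
Difference = -47.60 − (-93.90) = 46.30 mGal

46.3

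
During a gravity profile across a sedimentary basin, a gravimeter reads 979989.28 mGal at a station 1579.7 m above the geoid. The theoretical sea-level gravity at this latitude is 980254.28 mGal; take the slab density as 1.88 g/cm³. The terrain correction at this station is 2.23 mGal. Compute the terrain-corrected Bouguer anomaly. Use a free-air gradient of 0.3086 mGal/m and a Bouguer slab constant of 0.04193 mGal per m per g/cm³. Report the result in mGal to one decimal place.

100.2

Free-air correction = 0.3086 × 1579.7 = 487.50 mGal
Free-air anomaly = 979989.28 − 980254.28 + (487.50) = 222.50 mGal
Bouguer slab correction = 0.04193 × 1.88 × 1579.7 = 124.53 mGal
Simple Bouguer anomaly = 222.50 − (124.53) = 97.97 mGal
Complete Bouguer anomaly = 97.97 + 2.23 = 100.20 mGal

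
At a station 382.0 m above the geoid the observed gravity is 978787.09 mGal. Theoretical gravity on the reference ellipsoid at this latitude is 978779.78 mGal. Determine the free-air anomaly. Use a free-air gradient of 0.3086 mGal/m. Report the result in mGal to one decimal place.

125.2

Free-air correction = 0.3086 × 382.0 = 117.89 mGal
Free-air anomaly = 978787.09 − 978779.78 + (117.89) = 125.20 mGal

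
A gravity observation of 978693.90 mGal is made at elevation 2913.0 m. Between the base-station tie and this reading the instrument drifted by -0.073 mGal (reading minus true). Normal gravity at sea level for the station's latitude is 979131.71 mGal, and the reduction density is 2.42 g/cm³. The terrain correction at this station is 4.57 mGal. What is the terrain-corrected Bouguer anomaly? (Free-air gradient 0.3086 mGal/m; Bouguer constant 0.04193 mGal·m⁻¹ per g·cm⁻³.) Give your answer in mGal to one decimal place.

Drift-corrected reading = 978693.90 − (-0.073) = 978693.973 mGal
Free-air correction = 0.3086 × 2913.0 = 898.95 mGal
Free-air anomaly = 978693.973 − 979131.71 + (898.95) = 461.213 mGal
Bouguer slab correction = 0.04193 × 2.42 × 2913.0 = 295.58 mGal
Simple Bouguer anomaly = 461.213 − (295.58) = 165.633 mGal
Complete Bouguer anomaly = 165.633 + 4.57 = 170.203 mGal

170.2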